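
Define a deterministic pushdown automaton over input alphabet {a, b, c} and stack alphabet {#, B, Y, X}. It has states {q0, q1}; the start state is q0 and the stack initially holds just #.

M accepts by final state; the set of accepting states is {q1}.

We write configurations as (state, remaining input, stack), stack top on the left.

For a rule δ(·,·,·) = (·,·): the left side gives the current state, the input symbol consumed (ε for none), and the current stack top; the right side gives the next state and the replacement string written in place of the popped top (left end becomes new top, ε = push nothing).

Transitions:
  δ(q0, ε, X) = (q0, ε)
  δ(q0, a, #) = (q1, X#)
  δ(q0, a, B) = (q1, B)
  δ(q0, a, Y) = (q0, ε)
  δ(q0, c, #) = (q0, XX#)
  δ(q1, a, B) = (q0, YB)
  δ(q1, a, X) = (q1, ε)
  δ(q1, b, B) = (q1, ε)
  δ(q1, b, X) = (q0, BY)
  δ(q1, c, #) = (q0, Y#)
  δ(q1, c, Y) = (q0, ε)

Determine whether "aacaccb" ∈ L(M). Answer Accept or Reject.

Reject

(q0, aacaccb, #)
  read a, top #: go to q1, push X# → (q1, acaccb, X#)
  read a, top X: go to q1, push ε → (q1, caccb, #)
  read c, top #: go to q0, push Y# → (q0, accb, Y#)
  read a, top Y: go to q0, push ε → (q0, ccb, #)
  read c, top #: go to q0, push XX# → (q0, cb, XX#)
  ε-move, top X: go to q0, push ε → (q0, cb, X#)
  ε-move, top X: go to q0, push ε → (q0, cb, #)
  read c, top #: go to q0, push XX# → (q0, b, XX#)
  ε-move, top X: go to q0, push ε → (q0, b, X#)
  ε-move, top X: go to q0, push ε → (q0, b, #)
No transition applies at (q0, b, #); input not fully consumed.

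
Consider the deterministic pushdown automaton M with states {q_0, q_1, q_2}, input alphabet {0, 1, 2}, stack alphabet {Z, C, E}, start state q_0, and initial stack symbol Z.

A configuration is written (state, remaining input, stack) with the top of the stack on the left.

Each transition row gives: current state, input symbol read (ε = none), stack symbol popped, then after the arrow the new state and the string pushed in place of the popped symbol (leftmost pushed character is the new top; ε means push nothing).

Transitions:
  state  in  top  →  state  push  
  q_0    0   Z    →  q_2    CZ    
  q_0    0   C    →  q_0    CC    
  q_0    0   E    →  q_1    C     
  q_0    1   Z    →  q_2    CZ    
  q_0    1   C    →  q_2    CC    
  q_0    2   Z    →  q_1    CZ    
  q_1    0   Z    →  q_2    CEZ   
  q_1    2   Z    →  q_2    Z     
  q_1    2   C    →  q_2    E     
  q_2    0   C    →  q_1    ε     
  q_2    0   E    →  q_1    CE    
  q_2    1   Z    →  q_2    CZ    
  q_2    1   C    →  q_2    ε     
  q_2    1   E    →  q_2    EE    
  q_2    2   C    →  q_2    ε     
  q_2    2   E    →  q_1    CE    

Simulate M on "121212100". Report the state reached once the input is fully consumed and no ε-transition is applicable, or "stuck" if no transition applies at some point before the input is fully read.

q_2

(q_0, 121212100, Z) ⊢ (q_2, 21212100, CZ) ⊢ (q_2, 1212100, Z) ⊢ (q_2, 212100, CZ) ⊢ (q_2, 12100, Z) ⊢ (q_2, 2100, CZ) ⊢ (q_2, 100, Z) ⊢ (q_2, 00, CZ) ⊢ (q_1, 0, Z) ⊢ (q_2, ε, CEZ)
All input consumed; M is in state q_2.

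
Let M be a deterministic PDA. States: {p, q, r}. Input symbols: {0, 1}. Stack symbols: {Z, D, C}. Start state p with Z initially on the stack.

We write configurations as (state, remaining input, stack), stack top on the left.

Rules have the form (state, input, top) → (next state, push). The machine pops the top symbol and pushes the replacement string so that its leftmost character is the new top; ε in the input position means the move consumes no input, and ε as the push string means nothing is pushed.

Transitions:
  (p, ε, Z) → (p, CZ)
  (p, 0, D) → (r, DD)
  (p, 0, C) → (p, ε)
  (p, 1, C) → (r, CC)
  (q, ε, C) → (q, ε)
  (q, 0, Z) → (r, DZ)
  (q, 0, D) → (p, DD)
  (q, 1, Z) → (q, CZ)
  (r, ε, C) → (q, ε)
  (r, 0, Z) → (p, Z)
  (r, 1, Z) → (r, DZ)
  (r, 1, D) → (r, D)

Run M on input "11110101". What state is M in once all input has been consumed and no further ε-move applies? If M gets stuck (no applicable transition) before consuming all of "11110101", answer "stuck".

stuck

(p, 11110101, Z) ⊢ (p, 11110101, CZ) ⊢ (r, 1110101, CCZ) ⊢ (q, 1110101, CZ) ⊢ (q, 1110101, Z) ⊢ (q, 110101, CZ) ⊢ (q, 110101, Z) ⊢ (q, 10101, CZ) ⊢ (q, 10101, Z) ⊢ (q, 0101, CZ) ⊢ (q, 0101, Z) ⊢ (r, 101, DZ) ⊢ (r, 01, DZ)
No transition for (r, 0, top D); M blocks with input 01 remaining.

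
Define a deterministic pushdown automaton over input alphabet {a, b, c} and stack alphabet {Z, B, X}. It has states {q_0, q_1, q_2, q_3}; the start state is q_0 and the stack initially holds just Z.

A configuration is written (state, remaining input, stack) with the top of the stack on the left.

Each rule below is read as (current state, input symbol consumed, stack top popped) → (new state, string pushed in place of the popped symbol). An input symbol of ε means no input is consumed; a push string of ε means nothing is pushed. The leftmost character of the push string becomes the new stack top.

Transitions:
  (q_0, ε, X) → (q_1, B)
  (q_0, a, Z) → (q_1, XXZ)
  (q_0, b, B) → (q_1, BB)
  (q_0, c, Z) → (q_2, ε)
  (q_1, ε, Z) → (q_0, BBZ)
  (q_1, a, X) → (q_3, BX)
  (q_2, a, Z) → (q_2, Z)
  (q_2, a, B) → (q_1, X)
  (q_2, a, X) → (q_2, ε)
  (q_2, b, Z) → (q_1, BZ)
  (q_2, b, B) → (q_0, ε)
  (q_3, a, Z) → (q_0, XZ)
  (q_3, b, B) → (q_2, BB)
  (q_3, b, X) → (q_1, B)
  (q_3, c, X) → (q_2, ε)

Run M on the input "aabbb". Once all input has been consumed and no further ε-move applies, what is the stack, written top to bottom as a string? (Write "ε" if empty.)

BBXXZ

(q_0, aabbb, Z) ⊢ (q_1, abbb, XXZ) ⊢ (q_3, bbb, BXXZ) ⊢ (q_2, bb, BBXXZ) ⊢ (q_0, b, BXXZ) ⊢ (q_1, ε, BBXXZ)
All input consumed in state q_1 with stack BBXXZ.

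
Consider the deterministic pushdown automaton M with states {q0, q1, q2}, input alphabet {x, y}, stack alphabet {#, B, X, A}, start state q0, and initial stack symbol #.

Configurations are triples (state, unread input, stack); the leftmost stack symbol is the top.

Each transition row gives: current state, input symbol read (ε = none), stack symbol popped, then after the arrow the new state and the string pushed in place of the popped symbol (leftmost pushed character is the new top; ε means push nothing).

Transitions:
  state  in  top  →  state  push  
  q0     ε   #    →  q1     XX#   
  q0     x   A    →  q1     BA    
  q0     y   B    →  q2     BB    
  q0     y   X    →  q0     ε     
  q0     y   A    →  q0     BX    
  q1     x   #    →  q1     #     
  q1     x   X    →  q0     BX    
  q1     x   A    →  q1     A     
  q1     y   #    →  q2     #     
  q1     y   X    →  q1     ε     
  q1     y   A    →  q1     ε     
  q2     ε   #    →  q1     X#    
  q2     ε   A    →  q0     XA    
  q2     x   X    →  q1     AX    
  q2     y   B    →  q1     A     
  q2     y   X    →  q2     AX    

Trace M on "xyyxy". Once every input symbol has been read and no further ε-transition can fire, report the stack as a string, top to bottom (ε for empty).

BXX#

(q0, xyyxy, #)
  ε-move, top #: go to q1, push XX# → (q1, xyyxy, XX#)
  read x, top X: go to q0, push BX → (q0, yyxy, BXX#)
  read y, top B: go to q2, push BB → (q2, yxy, BBXX#)
  read y, top B: go to q1, push A → (q1, xy, ABXX#)
  read x, top A: go to q1, push A → (q1, y, ABXX#)
  read y, top A: go to q1, push ε → (q1, ε, BXX#)
All input consumed in state q1 with stack BXX#.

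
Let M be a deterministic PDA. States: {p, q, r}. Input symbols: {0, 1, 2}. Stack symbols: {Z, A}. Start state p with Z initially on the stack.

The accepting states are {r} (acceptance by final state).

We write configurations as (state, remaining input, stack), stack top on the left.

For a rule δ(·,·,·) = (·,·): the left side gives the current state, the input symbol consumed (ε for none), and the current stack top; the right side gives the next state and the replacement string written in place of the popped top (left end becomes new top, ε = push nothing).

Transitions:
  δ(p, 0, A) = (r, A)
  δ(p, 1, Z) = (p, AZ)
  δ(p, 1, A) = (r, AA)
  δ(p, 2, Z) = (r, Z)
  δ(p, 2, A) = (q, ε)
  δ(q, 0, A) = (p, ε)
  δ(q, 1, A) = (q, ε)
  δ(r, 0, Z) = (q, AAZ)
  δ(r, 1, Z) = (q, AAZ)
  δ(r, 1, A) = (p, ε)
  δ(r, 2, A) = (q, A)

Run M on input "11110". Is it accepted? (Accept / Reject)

(p, 11110, Z)
  read 1, top Z: go to p, push AZ → (p, 1110, AZ)
  read 1, top A: go to r, push AA → (r, 110, AAZ)
  read 1, top A: go to p, push ε → (p, 10, AZ)
  read 1, top A: go to r, push AA → (r, 0, AAZ)
No transition applies at (r, 0, AAZ); input not fully consumed.

Reject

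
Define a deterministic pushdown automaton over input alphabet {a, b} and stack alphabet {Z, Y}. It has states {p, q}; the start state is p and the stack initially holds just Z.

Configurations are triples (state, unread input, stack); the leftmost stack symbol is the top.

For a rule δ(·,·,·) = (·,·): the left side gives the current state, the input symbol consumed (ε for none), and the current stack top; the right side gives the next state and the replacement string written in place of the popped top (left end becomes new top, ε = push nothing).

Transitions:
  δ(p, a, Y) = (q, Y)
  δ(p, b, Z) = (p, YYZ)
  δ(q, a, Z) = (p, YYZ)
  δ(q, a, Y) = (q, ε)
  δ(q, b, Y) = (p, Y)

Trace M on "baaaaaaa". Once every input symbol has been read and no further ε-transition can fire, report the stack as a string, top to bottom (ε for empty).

(p, baaaaaaa, Z) ⊢ (p, aaaaaaa, YYZ) ⊢ (q, aaaaaa, YYZ) ⊢ (q, aaaaa, YZ) ⊢ (q, aaaa, Z) ⊢ (p, aaa, YYZ) ⊢ (q, aa, YYZ) ⊢ (q, a, YZ) ⊢ (q, ε, Z)
All input consumed in state q with stack Z.

Z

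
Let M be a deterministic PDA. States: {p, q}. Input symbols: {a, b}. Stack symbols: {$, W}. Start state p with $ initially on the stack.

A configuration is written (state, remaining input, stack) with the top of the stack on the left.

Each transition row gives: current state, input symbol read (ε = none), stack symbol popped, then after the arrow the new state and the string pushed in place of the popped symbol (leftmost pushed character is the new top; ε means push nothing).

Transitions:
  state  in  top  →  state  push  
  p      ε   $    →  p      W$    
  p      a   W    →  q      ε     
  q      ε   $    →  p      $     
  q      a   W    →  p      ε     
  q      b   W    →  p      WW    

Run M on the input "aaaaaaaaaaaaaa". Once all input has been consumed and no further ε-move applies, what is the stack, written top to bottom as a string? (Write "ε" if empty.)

W$

(p, aaaaaaaaaaaaaa, $) ⊢ (p, aaaaaaaaaaaaaa, W$) ⊢ (q, aaaaaaaaaaaaa, $) ⊢ (p, aaaaaaaaaaaaa, $) ⊢ (p, aaaaaaaaaaaaa, W$) ⊢ (q, aaaaaaaaaaaa, $) ⊢ (p, aaaaaaaaaaaa, $) ⊢ (p, aaaaaaaaaaaa, W$) ⊢ (q, aaaaaaaaaaa, $) ⊢ (p, aaaaaaaaaaa, $) ⊢ (p, aaaaaaaaaaa, W$) ⊢ (q, aaaaaaaaaa, $) ⊢ (p, aaaaaaaaaa, $) ⊢ (p, aaaaaaaaaa, W$) ⊢ (q, aaaaaaaaa, $) ⊢ (p, aaaaaaaaa, $) ⊢ (p, aaaaaaaaa, W$) ⊢ (q, aaaaaaaa, $) ⊢ (p, aaaaaaaa, $) ⊢ (p, aaaaaaaa, W$) ⊢ (q, aaaaaaa, $) ⊢ (p, aaaaaaa, $) ⊢ (p, aaaaaaa, W$) ⊢ (q, aaaaaa, $) ⊢ (p, aaaaaa, $) ⊢ (p, aaaaaa, W$) ⊢ (q, aaaaa, $) ⊢ (p, aaaaa, $) ⊢ (p, aaaaa, W$) ⊢ (q, aaaa, $) ⊢ (p, aaaa, $) ⊢ (p, aaaa, W$) ⊢ (q, aaa, $) ⊢ (p, aaa, $) ⊢ (p, aaa, W$) ⊢ (q, aa, $) ⊢ (p, aa, $) ⊢ (p, aa, W$) ⊢ (q, a, $) ⊢ (p, a, $) ⊢ (p, a, W$) ⊢ (q, ε, $) ⊢ (p, ε, $) ⊢ (p, ε, W$)
All input consumed in state p with stack W$.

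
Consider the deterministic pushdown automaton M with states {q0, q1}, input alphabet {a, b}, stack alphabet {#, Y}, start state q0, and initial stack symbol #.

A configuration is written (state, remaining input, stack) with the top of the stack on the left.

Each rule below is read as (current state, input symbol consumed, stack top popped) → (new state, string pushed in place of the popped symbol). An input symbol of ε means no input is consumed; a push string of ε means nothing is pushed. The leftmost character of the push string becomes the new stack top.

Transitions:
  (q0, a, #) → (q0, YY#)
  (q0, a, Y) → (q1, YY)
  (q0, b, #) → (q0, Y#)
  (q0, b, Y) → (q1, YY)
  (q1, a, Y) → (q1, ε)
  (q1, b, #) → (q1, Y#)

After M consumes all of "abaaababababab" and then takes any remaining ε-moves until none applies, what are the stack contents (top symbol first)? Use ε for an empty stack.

(q0, abaaababababab, #) ⊢ (q0, baaababababab, YY#) ⊢ (q1, aaababababab, YYY#) ⊢ (q1, aababababab, YY#) ⊢ (q1, ababababab, Y#) ⊢ (q1, babababab, #) ⊢ (q1, abababab, Y#) ⊢ (q1, bababab, #) ⊢ (q1, ababab, Y#) ⊢ (q1, babab, #) ⊢ (q1, abab, Y#) ⊢ (q1, bab, #) ⊢ (q1, ab, Y#) ⊢ (q1, b, #) ⊢ (q1, ε, Y#)
All input consumed in state q1 with stack Y#.

Y#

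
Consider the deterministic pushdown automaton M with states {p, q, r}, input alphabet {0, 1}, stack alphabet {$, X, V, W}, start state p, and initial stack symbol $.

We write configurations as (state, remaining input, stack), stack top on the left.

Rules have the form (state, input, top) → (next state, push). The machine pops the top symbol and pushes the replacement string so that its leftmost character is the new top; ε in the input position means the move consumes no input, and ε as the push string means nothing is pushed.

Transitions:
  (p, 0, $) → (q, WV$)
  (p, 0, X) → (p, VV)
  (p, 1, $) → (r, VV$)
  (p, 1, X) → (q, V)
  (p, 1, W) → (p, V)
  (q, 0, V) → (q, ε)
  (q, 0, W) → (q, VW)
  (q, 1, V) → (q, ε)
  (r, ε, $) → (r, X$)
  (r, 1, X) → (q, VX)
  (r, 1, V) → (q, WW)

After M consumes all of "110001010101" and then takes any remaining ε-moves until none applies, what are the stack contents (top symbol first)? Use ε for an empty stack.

WWV$

(p, 110001010101, $) ⊢ (r, 10001010101, VV$) ⊢ (q, 0001010101, WWV$) ⊢ (q, 001010101, VWWV$) ⊢ (q, 01010101, WWV$) ⊢ (q, 1010101, VWWV$) ⊢ (q, 010101, WWV$) ⊢ (q, 10101, VWWV$) ⊢ (q, 0101, WWV$) ⊢ (q, 101, VWWV$) ⊢ (q, 01, WWV$) ⊢ (q, 1, VWWV$) ⊢ (q, ε, WWV$)
All input consumed in state q with stack WWV$.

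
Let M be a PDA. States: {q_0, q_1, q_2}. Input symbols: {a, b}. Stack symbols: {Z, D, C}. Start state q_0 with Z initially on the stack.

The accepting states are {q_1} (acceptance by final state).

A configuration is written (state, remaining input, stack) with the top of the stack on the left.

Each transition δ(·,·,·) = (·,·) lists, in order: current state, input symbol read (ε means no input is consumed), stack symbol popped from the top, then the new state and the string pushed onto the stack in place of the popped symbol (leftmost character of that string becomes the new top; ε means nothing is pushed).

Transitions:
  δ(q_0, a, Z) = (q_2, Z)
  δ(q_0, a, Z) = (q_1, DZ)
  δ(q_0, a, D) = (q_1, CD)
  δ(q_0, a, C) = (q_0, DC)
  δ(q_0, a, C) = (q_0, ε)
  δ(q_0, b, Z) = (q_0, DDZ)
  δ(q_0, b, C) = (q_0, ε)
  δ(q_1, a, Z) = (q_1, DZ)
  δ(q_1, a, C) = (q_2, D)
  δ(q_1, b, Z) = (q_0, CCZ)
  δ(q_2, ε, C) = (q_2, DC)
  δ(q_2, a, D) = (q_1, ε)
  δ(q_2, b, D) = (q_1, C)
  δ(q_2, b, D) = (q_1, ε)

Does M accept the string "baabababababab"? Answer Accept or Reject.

One accepting computation: (q_0, baabababababab, Z) ⊢ (q_0, aabababababab, DDZ) ⊢ (q_1, abababababab, CDDZ) ⊢ (q_2, bababababab, DDDZ) ⊢ (q_1, ababababab, CDDZ) ⊢ (q_2, babababab, DDDZ) ⊢ (q_1, abababab, CDDZ) ⊢ (q_2, bababab, DDDZ) ⊢ (q_1, ababab, CDDZ) ⊢ (q_2, babab, DDDZ) ⊢ (q_1, abab, CDDZ) ⊢ (q_2, bab, DDDZ) ⊢ (q_1, ab, CDDZ) ⊢ (q_2, b, DDDZ) ⊢ (q_1, ε, CDDZ)
All input consumed and state q_1 ∈ F.

Accept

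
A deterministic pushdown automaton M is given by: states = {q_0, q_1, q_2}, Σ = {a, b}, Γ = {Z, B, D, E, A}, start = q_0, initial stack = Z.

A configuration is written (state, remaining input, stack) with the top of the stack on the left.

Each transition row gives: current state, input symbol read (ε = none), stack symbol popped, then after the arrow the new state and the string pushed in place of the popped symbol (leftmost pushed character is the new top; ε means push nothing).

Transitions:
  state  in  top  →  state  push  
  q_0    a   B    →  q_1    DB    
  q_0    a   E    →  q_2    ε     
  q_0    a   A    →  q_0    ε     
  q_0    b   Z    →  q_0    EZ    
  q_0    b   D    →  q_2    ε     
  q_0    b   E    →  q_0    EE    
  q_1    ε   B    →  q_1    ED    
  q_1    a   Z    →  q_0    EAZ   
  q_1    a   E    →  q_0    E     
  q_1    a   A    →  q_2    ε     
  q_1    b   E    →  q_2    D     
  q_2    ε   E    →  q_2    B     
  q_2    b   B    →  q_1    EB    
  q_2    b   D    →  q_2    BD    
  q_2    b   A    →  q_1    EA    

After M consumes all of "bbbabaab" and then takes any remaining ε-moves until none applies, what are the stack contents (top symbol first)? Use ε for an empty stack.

(q_0, bbbabaab, Z) ⊢ (q_0, bbabaab, EZ) ⊢ (q_0, babaab, EEZ) ⊢ (q_0, abaab, EEEZ) ⊢ (q_2, baab, EEZ) ⊢ (q_2, baab, BEZ) ⊢ (q_1, aab, EBEZ) ⊢ (q_0, ab, EBEZ) ⊢ (q_2, b, BEZ) ⊢ (q_1, ε, EBEZ)
All input consumed in state q_1 with stack EBEZ.

EBEZ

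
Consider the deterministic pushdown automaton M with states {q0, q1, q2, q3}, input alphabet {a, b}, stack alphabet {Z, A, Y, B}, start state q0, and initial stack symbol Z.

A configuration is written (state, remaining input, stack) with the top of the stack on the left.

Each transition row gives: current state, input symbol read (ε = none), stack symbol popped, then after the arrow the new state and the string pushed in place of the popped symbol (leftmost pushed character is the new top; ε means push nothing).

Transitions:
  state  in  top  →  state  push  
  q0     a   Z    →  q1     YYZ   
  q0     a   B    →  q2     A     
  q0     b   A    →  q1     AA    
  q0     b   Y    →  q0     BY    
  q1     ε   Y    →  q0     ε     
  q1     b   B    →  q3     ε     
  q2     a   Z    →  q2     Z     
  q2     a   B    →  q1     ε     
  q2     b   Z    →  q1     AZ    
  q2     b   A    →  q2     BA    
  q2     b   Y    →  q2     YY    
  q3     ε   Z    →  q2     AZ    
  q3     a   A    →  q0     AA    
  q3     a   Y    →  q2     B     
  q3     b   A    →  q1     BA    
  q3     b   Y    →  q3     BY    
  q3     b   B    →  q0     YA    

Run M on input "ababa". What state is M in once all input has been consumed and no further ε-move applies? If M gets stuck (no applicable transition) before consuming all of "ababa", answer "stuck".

q1

(q0, ababa, Z) ⊢ (q1, baba, YYZ) ⊢ (q0, baba, YZ) ⊢ (q0, aba, BYZ) ⊢ (q2, ba, AYZ) ⊢ (q2, a, BAYZ) ⊢ (q1, ε, AYZ)
All input consumed; M is in state q1.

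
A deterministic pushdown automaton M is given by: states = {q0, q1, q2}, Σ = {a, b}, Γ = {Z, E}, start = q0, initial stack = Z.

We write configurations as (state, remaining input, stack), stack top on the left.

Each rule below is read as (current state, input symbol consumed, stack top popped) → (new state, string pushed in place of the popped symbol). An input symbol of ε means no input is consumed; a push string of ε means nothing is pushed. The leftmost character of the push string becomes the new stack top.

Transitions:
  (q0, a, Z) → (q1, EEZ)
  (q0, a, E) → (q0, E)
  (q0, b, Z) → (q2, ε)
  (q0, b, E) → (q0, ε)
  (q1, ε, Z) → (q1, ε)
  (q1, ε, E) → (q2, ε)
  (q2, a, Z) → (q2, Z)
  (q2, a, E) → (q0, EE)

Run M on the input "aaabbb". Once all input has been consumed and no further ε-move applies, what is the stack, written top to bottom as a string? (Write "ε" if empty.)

(q0, aaabbb, Z) ⊢ (q1, aabbb, EEZ) ⊢ (q2, aabbb, EZ) ⊢ (q0, abbb, EEZ) ⊢ (q0, bbb, EEZ) ⊢ (q0, bb, EZ) ⊢ (q0, b, Z) ⊢ (q2, ε, ε)
All input consumed in state q2 with stack ε.

ε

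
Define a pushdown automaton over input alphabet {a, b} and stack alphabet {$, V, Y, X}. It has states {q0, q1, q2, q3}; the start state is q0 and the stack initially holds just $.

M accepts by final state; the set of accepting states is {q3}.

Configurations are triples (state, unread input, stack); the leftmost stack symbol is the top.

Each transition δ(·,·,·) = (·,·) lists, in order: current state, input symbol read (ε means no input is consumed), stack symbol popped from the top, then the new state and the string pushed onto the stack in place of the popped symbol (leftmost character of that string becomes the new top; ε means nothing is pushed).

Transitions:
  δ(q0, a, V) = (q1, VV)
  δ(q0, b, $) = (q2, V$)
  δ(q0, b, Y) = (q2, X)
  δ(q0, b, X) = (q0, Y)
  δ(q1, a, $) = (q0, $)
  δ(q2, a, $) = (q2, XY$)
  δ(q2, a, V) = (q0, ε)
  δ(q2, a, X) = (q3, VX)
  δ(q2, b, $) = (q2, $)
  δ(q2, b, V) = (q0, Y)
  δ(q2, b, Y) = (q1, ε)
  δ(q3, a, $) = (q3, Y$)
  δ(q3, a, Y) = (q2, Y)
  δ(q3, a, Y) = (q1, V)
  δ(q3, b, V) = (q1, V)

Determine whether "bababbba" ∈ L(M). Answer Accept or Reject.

Accept

One accepting computation: (q0, bababbba, $) ⊢ (q2, ababbba, V$) ⊢ (q0, babbba, $) ⊢ (q2, abbba, V$) ⊢ (q0, bbba, $) ⊢ (q2, bba, V$) ⊢ (q0, ba, Y$) ⊢ (q2, a, X$) ⊢ (q3, ε, VX$)
All input consumed and state q3 ∈ F.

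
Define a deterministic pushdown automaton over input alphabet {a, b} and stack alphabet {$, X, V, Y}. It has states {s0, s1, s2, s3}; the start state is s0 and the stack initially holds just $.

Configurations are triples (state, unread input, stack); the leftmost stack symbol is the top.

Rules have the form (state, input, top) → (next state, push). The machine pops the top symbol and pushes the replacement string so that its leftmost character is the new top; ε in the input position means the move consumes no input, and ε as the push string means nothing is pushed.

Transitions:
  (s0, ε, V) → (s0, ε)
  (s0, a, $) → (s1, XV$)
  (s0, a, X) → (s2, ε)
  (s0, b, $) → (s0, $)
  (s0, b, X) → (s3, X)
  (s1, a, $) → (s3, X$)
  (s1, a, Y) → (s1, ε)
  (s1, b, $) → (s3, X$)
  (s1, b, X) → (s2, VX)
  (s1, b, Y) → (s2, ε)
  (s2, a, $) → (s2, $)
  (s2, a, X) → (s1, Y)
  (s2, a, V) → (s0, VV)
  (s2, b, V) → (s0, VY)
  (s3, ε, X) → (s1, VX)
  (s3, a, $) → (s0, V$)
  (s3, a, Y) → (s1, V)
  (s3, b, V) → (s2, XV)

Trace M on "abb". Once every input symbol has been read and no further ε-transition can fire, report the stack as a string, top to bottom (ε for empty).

(s0, abb, $)
  read a, top $: go to s1, push XV$ → (s1, bb, XV$)
  read b, top X: go to s2, push VX → (s2, b, VXV$)
  read b, top V: go to s0, push VY → (s0, ε, VYXV$)
  ε-move, top V: go to s0, push ε → (s0, ε, YXV$)
All input consumed in state s0 with stack YXV$.

YXV$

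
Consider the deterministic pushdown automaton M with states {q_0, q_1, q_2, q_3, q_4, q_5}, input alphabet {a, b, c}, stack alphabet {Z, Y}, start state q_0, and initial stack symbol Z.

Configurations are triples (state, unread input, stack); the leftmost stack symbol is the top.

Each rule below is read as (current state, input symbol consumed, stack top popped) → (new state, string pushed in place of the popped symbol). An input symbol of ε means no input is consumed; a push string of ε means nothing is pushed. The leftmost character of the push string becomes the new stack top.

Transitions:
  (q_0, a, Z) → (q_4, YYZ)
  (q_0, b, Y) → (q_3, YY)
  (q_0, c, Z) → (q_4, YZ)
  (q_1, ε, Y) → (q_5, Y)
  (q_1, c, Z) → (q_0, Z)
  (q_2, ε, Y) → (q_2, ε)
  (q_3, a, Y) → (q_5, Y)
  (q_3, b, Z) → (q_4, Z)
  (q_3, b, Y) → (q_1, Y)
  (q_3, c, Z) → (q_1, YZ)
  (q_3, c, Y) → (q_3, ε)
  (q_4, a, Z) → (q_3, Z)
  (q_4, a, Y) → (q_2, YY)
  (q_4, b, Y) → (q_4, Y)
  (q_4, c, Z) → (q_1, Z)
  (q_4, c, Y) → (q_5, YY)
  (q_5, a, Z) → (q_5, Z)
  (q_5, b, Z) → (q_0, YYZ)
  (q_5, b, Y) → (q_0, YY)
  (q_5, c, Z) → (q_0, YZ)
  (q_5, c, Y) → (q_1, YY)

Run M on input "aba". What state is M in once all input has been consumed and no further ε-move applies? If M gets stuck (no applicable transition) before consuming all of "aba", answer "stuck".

q_2

(q_0, aba, Z)
  read a, top Z: go to q_4, push YYZ → (q_4, ba, YYZ)
  read b, top Y: go to q_4, push Y → (q_4, a, YYZ)
  read a, top Y: go to q_2, push YY → (q_2, ε, YYYZ)
  ε-move, top Y: go to q_2, push ε → (q_2, ε, YYZ)
  ε-move, top Y: go to q_2, push ε → (q_2, ε, YZ)
  ε-move, top Y: go to q_2, push ε → (q_2, ε, Z)
All input consumed; M is in state q_2.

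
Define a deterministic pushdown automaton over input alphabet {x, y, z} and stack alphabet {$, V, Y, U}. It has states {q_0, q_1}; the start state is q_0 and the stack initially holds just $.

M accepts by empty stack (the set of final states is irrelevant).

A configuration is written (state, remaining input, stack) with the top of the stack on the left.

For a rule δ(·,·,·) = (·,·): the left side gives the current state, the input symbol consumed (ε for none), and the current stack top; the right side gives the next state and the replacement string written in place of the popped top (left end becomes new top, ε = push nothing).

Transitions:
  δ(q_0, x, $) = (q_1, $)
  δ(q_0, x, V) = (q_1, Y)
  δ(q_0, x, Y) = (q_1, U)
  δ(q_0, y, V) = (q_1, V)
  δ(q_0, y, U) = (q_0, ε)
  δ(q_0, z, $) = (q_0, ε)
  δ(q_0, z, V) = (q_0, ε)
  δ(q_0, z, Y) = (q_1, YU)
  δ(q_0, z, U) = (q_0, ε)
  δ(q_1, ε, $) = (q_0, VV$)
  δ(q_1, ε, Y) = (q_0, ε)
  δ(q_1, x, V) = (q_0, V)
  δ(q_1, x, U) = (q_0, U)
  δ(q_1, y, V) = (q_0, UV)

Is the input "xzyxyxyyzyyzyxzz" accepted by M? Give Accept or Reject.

Accept

(q_0, xzyxyxyyzyyzyxzz, $)
  read x, top $: go to q_1, push $ → (q_1, zyxyxyyzyyzyxzz, $)
  ε-move, top $: go to q_0, push VV$ → (q_0, zyxyxyyzyyzyxzz, VV$)
  read z, top V: go to q_0, push ε → (q_0, yxyxyyzyyzyxzz, V$)
  read y, top V: go to q_1, push V → (q_1, xyxyyzyyzyxzz, V$)
  read x, top V: go to q_0, push V → (q_0, yxyyzyyzyxzz, V$)
  read y, top V: go to q_1, push V → (q_1, xyyzyyzyxzz, V$)
  read x, top V: go to q_0, push V → (q_0, yyzyyzyxzz, V$)
  read y, top V: go to q_1, push V → (q_1, yzyyzyxzz, V$)
  read y, top V: go to q_0, push UV → (q_0, zyyzyxzz, UV$)
  read z, top U: go to q_0, push ε → (q_0, yyzyxzz, V$)
  read y, top V: go to q_1, push V → (q_1, yzyxzz, V$)
  read y, top V: go to q_0, push UV → (q_0, zyxzz, UV$)
  read z, top U: go to q_0, push ε → (q_0, yxzz, V$)
  read y, top V: go to q_1, push V → (q_1, xzz, V$)
  read x, top V: go to q_0, push V → (q_0, zz, V$)
  read z, top V: go to q_0, push ε → (q_0, z, $)
  read z, top $: go to q_0, push ε → (q_0, ε, ε)
All input consumed and the stack is empty.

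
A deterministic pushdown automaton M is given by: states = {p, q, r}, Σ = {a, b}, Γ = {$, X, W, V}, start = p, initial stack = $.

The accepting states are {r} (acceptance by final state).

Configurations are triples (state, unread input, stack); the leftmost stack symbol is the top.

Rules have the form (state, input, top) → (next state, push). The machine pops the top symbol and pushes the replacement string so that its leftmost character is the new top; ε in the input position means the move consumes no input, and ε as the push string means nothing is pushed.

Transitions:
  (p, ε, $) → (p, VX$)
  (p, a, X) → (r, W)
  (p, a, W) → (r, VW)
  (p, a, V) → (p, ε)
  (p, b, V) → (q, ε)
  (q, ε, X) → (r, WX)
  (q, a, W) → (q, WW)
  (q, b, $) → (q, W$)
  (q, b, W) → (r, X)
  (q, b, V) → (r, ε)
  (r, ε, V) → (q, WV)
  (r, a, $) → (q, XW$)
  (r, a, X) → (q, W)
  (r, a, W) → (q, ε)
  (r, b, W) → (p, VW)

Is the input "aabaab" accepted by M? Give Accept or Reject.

(p, aabaab, $)
  ε-move, top $: go to p, push VX$ → (p, aabaab, VX$)
  read a, top V: go to p, push ε → (p, abaab, X$)
  read a, top X: go to r, push W → (r, baab, W$)
  read b, top W: go to p, push VW → (p, aab, VW$)
  read a, top V: go to p, push ε → (p, ab, W$)
  read a, top W: go to r, push VW → (r, b, VW$)
  ε-move, top V: go to q, push WV → (q, b, WVW$)
  read b, top W: go to r, push X → (r, ε, XVW$)
All input consumed; state r ∈ F.

Accept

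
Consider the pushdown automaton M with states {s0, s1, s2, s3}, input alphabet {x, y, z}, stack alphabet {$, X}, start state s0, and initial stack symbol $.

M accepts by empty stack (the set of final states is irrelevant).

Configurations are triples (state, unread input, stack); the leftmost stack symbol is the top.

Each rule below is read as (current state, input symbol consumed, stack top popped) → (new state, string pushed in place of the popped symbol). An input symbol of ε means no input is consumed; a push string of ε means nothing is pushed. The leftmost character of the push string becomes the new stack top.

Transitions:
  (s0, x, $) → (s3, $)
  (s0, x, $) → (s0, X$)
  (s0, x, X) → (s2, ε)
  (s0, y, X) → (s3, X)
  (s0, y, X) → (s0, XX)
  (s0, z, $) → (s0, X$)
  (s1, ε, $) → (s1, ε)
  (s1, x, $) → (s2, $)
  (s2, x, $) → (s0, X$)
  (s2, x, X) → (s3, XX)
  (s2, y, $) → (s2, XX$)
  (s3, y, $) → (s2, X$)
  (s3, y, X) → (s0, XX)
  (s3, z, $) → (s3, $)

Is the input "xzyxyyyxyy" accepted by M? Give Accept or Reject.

Reject

No computation consumes all input and empties the stack.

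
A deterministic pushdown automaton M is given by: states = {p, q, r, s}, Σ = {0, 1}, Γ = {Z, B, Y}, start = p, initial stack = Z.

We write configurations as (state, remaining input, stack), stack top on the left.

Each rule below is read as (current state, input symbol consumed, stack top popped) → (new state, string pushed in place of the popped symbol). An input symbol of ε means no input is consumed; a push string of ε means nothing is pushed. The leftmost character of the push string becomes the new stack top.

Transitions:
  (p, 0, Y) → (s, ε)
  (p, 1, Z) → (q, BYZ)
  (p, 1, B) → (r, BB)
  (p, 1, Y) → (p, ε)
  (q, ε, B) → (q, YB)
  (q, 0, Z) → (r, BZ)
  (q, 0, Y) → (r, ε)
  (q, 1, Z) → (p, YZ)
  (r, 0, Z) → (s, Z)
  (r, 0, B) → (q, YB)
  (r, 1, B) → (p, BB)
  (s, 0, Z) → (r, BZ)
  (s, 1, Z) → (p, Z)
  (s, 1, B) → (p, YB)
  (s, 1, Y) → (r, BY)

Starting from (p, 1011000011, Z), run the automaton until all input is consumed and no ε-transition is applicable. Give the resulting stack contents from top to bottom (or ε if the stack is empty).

BBBBBYZ

(p, 1011000011, Z)
  read 1, top Z: go to q, push BYZ → (q, 011000011, BYZ)
  ε-move, top B: go to q, push YB → (q, 011000011, YBYZ)
  read 0, top Y: go to r, push ε → (r, 11000011, BYZ)
  read 1, top B: go to p, push BB → (p, 1000011, BBYZ)
  read 1, top B: go to r, push BB → (r, 000011, BBBYZ)
  read 0, top B: go to q, push YB → (q, 00011, YBBBYZ)
  read 0, top Y: go to r, push ε → (r, 0011, BBBYZ)
  read 0, top B: go to q, push YB → (q, 011, YBBBYZ)
  read 0, top Y: go to r, push ε → (r, 11, BBBYZ)
  read 1, top B: go to p, push BB → (p, 1, BBBBYZ)
  read 1, top B: go to r, push BB → (r, ε, BBBBBYZ)
All input consumed in state r with stack BBBBBYZ.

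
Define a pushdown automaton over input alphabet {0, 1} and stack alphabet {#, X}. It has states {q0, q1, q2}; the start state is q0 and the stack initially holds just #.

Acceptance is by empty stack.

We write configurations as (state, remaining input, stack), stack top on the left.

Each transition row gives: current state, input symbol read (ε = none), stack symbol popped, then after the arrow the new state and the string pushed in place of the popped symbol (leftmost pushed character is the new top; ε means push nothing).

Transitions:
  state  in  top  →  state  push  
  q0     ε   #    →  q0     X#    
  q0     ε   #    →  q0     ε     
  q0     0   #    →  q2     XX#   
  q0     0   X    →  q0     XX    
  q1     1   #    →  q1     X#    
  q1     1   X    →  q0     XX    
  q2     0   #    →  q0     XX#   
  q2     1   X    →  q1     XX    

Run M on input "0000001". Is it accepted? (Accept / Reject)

No computation consumes all input and empties the stack.

Reject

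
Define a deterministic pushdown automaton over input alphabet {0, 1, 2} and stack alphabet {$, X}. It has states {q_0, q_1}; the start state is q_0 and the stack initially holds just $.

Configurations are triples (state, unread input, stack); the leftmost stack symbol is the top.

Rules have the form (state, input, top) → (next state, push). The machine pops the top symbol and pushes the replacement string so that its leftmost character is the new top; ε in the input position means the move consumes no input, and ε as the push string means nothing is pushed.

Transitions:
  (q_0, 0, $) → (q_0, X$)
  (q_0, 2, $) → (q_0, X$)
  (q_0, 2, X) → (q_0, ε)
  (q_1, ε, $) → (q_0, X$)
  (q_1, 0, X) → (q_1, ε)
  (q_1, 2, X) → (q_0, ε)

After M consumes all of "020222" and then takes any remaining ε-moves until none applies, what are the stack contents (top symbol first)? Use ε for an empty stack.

(q_0, 020222, $)
  read 0, top $: go to q_0, push X$ → (q_0, 20222, X$)
  read 2, top X: go to q_0, push ε → (q_0, 0222, $)
  read 0, top $: go to q_0, push X$ → (q_0, 222, X$)
  read 2, top X: go to q_0, push ε → (q_0, 22, $)
  read 2, top $: go to q_0, push X$ → (q_0, 2, X$)
  read 2, top X: go to q_0, push ε → (q_0, ε, $)
All input consumed in state q_0 with stack $.

$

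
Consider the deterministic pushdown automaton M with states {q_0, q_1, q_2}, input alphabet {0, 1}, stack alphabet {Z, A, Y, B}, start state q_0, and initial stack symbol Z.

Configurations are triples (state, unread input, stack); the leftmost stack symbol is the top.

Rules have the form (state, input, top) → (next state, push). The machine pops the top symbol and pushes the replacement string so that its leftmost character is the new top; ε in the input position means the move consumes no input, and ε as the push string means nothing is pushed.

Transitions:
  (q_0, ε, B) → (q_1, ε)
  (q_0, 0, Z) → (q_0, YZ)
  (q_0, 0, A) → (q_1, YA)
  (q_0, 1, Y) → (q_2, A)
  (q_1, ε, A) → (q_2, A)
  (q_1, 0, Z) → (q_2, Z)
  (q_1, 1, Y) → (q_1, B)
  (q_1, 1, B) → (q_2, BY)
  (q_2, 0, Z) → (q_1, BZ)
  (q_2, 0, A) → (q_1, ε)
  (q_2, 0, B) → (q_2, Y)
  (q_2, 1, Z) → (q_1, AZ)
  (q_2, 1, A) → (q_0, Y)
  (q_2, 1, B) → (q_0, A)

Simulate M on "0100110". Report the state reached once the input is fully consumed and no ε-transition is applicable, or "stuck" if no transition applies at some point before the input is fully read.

stuck

(q_0, 0100110, Z)
  read 0, top Z: go to q_0, push YZ → (q_0, 100110, YZ)
  read 1, top Y: go to q_2, push A → (q_2, 00110, AZ)
  read 0, top A: go to q_1, push ε → (q_1, 0110, Z)
  read 0, top Z: go to q_2, push Z → (q_2, 110, Z)
  read 1, top Z: go to q_1, push AZ → (q_1, 10, AZ)
  ε-move, top A: go to q_2, push A → (q_2, 10, AZ)
  read 1, top A: go to q_0, push Y → (q_0, 0, YZ)
No transition for (q_0, 0, top Y); M blocks with input 0 remaining.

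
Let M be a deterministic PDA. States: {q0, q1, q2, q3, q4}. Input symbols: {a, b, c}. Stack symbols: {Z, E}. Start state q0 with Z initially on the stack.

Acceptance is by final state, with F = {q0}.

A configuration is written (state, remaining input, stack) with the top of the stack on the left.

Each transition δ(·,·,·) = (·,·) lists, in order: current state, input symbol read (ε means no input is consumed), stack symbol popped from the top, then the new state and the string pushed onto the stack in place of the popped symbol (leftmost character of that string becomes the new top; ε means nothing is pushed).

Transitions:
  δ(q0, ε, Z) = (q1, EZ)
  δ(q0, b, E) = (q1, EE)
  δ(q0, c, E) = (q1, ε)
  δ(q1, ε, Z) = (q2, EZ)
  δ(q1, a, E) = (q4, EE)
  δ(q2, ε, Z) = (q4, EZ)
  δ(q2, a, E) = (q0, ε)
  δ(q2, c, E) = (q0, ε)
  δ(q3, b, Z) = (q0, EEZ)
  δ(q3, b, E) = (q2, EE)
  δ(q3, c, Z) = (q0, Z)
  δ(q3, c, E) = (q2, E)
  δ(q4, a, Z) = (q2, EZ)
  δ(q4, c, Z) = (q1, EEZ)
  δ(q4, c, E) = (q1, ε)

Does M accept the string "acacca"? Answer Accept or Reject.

(q0, acacca, Z) ⊢ (q1, acacca, EZ) ⊢ (q4, cacca, EEZ) ⊢ (q1, acca, EZ) ⊢ (q4, cca, EEZ) ⊢ (q1, ca, EZ)
No transition applies at (q1, ca, EZ); input not fully consumed.

Reject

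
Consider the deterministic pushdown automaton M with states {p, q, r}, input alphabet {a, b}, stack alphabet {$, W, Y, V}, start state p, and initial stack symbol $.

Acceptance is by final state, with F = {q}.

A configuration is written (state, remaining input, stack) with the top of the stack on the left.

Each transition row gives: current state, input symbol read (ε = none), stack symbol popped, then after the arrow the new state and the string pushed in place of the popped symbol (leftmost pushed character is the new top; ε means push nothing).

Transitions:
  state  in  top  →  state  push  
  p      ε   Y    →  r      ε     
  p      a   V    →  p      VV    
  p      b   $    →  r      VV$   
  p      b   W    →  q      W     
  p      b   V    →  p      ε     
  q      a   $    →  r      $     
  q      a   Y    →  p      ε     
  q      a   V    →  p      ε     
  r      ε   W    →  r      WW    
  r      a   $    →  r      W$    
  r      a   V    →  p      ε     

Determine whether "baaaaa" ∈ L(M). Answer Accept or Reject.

Reject

(p, baaaaa, $)
  read b, top $: go to r, push VV$ → (r, aaaaa, VV$)
  read a, top V: go to p, push ε → (p, aaaa, V$)
  read a, top V: go to p, push VV → (p, aaa, VV$)
  read a, top V: go to p, push VV → (p, aa, VVV$)
  read a, top V: go to p, push VV → (p, a, VVVV$)
  read a, top V: go to p, push VV → (p, ε, VVVVV$)
All input consumed; state p ∉ F and no further ε-move applies.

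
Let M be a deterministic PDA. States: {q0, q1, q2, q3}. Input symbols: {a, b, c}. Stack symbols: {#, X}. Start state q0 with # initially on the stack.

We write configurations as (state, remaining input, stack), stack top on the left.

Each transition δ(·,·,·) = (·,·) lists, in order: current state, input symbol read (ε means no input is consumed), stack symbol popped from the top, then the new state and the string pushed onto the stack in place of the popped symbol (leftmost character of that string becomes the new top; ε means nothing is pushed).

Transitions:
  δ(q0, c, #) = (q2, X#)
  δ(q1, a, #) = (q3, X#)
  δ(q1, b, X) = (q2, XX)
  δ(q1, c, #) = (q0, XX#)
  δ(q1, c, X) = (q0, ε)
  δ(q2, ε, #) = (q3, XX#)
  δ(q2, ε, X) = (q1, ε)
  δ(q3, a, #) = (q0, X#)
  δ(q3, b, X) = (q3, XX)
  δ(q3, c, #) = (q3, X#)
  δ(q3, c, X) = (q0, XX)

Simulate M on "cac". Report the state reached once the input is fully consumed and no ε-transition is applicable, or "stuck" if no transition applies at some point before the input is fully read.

q0

(q0, cac, #)
  read c, top #: go to q2, push X# → (q2, ac, X#)
  ε-move, top X: go to q1, push ε → (q1, ac, #)
  read a, top #: go to q3, push X# → (q3, c, X#)
  read c, top X: go to q0, push XX → (q0, ε, XX#)
All input consumed; M is in state q0.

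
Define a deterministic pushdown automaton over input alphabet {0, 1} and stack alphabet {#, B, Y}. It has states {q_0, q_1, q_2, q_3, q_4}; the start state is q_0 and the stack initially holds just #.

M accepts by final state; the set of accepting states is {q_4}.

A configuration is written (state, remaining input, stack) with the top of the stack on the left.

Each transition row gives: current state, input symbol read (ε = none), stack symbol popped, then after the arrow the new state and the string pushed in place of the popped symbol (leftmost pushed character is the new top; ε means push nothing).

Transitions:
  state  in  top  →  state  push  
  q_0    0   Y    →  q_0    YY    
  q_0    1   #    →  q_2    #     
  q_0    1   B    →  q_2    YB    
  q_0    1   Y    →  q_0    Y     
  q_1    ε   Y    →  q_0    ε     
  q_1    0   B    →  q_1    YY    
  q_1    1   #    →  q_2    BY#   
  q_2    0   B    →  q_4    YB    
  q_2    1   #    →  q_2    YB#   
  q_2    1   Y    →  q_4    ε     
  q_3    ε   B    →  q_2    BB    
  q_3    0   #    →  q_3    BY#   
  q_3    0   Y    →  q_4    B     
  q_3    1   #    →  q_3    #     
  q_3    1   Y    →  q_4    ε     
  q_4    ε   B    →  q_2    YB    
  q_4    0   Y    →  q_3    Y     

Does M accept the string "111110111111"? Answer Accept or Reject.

(q_0, 111110111111, #)
  read 1, top #: go to q_2, push # → (q_2, 11110111111, #)
  read 1, top #: go to q_2, push YB# → (q_2, 1110111111, YB#)
  read 1, top Y: go to q_4, push ε → (q_4, 110111111, B#)
  ε-move, top B: go to q_2, push YB → (q_2, 110111111, YB#)
  read 1, top Y: go to q_4, push ε → (q_4, 10111111, B#)
  ε-move, top B: go to q_2, push YB → (q_2, 10111111, YB#)
  read 1, top Y: go to q_4, push ε → (q_4, 0111111, B#)
  ε-move, top B: go to q_2, push YB → (q_2, 0111111, YB#)
No transition applies at (q_2, 0111111, YB#); input not fully consumed.

Reject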